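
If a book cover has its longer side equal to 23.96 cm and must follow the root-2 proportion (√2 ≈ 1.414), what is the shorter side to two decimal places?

root-2 ≈ 1.41421.
Shorter side = 23.96 ÷ 1.41421 ≈ 16.9423 → 16.94 cm.

16.94 cm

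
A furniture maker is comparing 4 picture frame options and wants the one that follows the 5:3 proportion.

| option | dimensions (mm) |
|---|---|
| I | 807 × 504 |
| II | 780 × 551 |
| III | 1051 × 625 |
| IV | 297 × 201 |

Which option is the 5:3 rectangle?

Ratios (long/short): I ≈ 1.601; II ≈ 1.416; III ≈ 1.682; IV ≈ 1.478.
5:3 ≈ 1.667; option III is nearest (Δ 0.015).

III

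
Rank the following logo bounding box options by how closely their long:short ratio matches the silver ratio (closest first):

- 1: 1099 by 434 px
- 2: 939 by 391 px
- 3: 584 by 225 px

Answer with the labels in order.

2, 1, 3

1: 1099/434 ≈ 2.532 → |2.532 − 2.414| = 0.118
2: 939/391 ≈ 2.402 → |2.402 − 2.414| = 0.012
3: 584/225 ≈ 2.596 → |2.596 − 2.414| = 0.182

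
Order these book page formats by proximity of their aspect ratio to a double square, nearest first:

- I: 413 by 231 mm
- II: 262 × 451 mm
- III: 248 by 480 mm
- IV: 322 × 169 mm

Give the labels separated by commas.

III, IV, I, II

Ratios: I = 413 / 231 ≈ 1.788; II = 451 / 262 ≈ 1.721; III = 480 / 248 ≈ 1.935; IV = 322 / 169 ≈ 1.905.
|Δ from 2.000|: I 0.212; II 0.279; III 0.065; IV 0.095.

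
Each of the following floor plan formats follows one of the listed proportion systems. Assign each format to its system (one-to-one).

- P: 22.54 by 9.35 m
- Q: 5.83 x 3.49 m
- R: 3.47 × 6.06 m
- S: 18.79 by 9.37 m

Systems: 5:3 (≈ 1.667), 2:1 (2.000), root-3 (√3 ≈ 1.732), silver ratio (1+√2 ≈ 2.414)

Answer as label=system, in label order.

P=silver ratio, Q=5:3, R=root-3, S=2:1

P = 22.54/9.35 ≈ 2.411 → silver ratio (2.414)
Q = 5.83/3.49 ≈ 1.670 → 5:3 (1.667)
R = 6.06/3.47 ≈ 1.746 → root-3 (1.732)
S = 18.79/9.37 ≈ 2.005 → 2:1 (2.000)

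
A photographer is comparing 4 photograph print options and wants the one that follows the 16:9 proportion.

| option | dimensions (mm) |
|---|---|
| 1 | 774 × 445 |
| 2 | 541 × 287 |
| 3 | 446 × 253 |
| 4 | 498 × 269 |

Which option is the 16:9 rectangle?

3

Target 16:9 ≈ 1.778.
1: 1.739 (Δ0.039)  2: 1.885 (Δ0.107)  3: 1.763 (Δ0.015)  4: 1.851 (Δ0.073)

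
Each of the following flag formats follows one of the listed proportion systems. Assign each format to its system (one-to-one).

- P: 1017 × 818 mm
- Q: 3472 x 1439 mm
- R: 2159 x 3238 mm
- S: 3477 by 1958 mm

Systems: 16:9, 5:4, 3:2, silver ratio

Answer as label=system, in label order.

P=5:4, Q=silver ratio, R=3:2, S=16:9

P = 1017/818 ≈ 1.243 → 5:4 (1.250)
Q = 3472/1439 ≈ 2.413 → silver ratio (2.414)
R = 3238/2159 ≈ 1.500 → 3:2 (1.500)
S = 3477/1958 ≈ 1.776 → 16:9 (1.778)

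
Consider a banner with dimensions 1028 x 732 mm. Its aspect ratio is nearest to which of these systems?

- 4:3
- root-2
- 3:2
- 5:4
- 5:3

root-2

1028/732 ≈ 1.404. Nearest candidates are root-2 (1.414, off by 0.010) and 4:3 (1.333, off by 0.071).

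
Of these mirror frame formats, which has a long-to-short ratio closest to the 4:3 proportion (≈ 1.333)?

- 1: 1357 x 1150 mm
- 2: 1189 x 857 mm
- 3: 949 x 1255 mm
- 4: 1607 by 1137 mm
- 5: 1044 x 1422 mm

3

Ratios (long/short): 1 ≈ 1.180; 2 ≈ 1.387; 3 ≈ 1.322; 4 ≈ 1.413; 5 ≈ 1.362.
4:3 ≈ 1.333; option 3 is nearest (Δ 0.011).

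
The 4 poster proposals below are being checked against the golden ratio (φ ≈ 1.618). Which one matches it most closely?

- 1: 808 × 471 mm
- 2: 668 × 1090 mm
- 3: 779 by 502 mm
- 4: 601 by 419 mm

2

Target golden ratio ≈ 1.618.
1: 1.715 (Δ0.097)  2: 1.632 (Δ0.014)  3: 1.552 (Δ0.066)  4: 1.434 (Δ0.184)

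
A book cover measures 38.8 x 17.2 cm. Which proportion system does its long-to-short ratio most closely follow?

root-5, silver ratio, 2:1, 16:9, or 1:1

Ratio = 38.8 / 17.2 ≈ 2.256.
Distances: root-5 2.236 (Δ 0.020); silver ratio 2.414 (Δ 0.158); 2:1 2.000 (Δ 0.256); 16:9 1.778 (Δ 0.478); 1:1 1.000 (Δ 1.256).

root-5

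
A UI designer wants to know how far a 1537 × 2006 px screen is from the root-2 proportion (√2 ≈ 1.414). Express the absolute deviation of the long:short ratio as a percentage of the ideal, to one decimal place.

7.7%

Ratio = 2006 / 1537 ≈ 1.3051.
Ideal root-2 ≈ 1.4142. |1.3051 − 1.4142| / 1.4142 ≈ 7.71% → 7.7%.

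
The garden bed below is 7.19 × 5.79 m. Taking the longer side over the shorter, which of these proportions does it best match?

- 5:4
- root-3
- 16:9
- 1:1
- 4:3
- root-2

5:4

Ratio = 7.19 / 5.79 ≈ 1.242.
Distances: 5:4 1.250 (Δ 0.008); root-3 1.732 (Δ 0.490); 16:9 1.778 (Δ 0.536); 1:1 1.000 (Δ 0.242); 4:3 1.333 (Δ 0.091); root-2 1.414 (Δ 0.172).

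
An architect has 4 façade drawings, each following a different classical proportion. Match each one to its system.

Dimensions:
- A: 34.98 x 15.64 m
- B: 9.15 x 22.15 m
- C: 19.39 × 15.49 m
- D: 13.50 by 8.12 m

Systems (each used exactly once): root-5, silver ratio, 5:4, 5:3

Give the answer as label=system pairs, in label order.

A=root-5, B=silver ratio, C=5:4, D=5:3

A = 34.98/15.64 ≈ 2.237 → root-5 (2.236)
B = 22.15/9.15 ≈ 2.421 → silver ratio (2.414)
C = 19.39/15.49 ≈ 1.252 → 5:4 (1.250)
D = 13.50/8.12 ≈ 1.663 → 5:3 (1.667)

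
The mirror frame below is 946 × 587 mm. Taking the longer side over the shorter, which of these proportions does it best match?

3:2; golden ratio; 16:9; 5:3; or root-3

946/587 ≈ 1.612. Nearest candidates are golden ratio (1.618, off by 0.006) and 5:3 (1.667, off by 0.055).

golden ratio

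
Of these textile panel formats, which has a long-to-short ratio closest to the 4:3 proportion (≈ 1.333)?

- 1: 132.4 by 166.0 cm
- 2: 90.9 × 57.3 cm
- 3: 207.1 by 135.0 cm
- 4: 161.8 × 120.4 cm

4

Target 4:3 ≈ 1.333.
1: 1.254 (Δ0.079)  2: 1.586 (Δ0.253)  3: 1.534 (Δ0.201)  4: 1.344 (Δ0.011)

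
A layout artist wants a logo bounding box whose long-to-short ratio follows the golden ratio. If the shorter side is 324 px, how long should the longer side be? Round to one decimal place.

golden ratio ≈ 1.61803.
Longer side = 324 × 1.61803 ≈ 524.242 → 524.2 px.

524.2 px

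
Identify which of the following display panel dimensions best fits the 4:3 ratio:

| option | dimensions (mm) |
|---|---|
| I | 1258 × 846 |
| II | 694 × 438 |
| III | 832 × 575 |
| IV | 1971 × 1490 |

IV

Target 4:3 ≈ 1.333.
I: 1.487 (Δ0.154)  II: 1.584 (Δ0.251)  III: 1.447 (Δ0.114)  IV: 1.323 (Δ0.010)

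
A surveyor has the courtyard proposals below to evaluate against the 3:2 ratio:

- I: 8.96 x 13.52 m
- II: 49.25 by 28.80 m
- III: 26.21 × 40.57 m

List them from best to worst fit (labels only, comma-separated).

I: 13.52/8.96 ≈ 1.509 → |1.509 − 1.500| = 0.009
II: 49.25/28.80 ≈ 1.710 → |1.710 − 1.500| = 0.210
III: 40.57/26.21 ≈ 1.548 → |1.548 − 1.500| = 0.048

I, III, II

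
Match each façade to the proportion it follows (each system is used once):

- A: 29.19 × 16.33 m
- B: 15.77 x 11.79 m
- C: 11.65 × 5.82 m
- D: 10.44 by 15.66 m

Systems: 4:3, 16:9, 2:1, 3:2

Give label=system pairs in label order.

Ratios: A ≈ 1.788; B ≈ 1.338; C ≈ 2.002; D ≈ 1.500.
Targets: 4:3 ≈ 1.333; 16:9 ≈ 1.778; 2:1 ≈ 2.000; 3:2 ≈ 1.500.

A=16:9, B=4:3, C=2:1, D=3:2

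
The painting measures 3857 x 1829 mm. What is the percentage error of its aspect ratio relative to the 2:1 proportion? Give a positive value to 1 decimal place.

Ratio = 3857 / 1829 ≈ 2.1088.
Ideal 2:1 = 2.0000. |2.1088 − 2.0000| / 2.0000 ≈ 5.44% → 5.4%.

5.4%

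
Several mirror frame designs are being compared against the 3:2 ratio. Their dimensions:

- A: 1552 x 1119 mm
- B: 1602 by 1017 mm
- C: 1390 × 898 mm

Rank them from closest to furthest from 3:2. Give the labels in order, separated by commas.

C, B, A

Ratios: A = 1552 / 1119 ≈ 1.387; B = 1602 / 1017 ≈ 1.575; C = 1390 / 898 ≈ 1.548.
|Δ from 1.500|: A 0.113; B 0.075; C 0.048.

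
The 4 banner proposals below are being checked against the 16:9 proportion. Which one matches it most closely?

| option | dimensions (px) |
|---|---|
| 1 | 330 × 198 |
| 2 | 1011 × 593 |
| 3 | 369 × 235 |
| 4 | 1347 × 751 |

4

Ratios (long/short): 1 ≈ 1.667; 2 ≈ 1.705; 3 ≈ 1.570; 4 ≈ 1.794.
16:9 ≈ 1.778; option 4 is nearest (Δ 0.016).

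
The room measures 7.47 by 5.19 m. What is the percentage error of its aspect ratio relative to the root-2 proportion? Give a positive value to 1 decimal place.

1.8%

Ratio = 7.47 / 5.19 ≈ 1.4393.
Ideal root-2 ≈ 1.4142. |1.4393 − 1.4142| / 1.4142 ≈ 1.77% → 1.8%.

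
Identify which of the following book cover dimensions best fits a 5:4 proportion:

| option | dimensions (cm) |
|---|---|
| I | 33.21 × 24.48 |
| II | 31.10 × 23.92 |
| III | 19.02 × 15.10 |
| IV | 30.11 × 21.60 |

Target 5:4 ≈ 1.250.
I: 1.357 (Δ0.107)  II: 1.300 (Δ0.050)  III: 1.260 (Δ0.010)  IV: 1.394 (Δ0.144)

III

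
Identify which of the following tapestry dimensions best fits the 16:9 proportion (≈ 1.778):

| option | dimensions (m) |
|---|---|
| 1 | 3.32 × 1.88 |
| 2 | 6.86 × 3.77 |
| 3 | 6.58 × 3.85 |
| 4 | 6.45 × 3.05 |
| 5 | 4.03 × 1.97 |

1

Ratios (long/short): 1 ≈ 1.766; 2 ≈ 1.820; 3 ≈ 1.709; 4 ≈ 2.115; 5 ≈ 2.046.
16:9 ≈ 1.778; option 1 is nearest (Δ 0.012).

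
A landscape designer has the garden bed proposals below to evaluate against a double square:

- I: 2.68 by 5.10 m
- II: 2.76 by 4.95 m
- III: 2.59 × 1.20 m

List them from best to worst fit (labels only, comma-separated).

I, III, II

Ratios: I = 5.10 / 2.68 ≈ 1.903; II = 4.95 / 2.76 ≈ 1.793; III = 2.59 / 1.20 ≈ 2.158.
|Δ from 2.000|: I 0.097; II 0.207; III 0.158.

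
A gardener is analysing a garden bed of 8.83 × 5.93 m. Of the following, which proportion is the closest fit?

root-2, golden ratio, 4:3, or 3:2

3:2

Ratio = 8.83 / 5.93 ≈ 1.489.
Distances: root-2 1.414 (Δ 0.075); golden ratio 1.618 (Δ 0.129); 4:3 1.333 (Δ 0.156); 3:2 1.500 (Δ 0.011).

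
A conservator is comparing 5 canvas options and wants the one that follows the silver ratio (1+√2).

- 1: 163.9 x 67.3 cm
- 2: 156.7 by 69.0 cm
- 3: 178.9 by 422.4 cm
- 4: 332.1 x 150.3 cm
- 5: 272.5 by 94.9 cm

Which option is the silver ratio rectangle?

Target silver ratio ≈ 2.414.
1: 2.435 (Δ0.021)  2: 2.271 (Δ0.143)  3: 2.361 (Δ0.053)  4: 2.210 (Δ0.204)  5: 2.871 (Δ0.457)

1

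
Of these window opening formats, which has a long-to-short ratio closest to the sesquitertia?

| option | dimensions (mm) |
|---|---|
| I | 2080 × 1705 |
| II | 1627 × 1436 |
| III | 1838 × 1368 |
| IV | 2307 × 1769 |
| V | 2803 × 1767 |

Ratios (long/short): I ≈ 1.220; II ≈ 1.133; III ≈ 1.344; IV ≈ 1.304; V ≈ 1.586.
4:3 ≈ 1.333; option III is nearest (Δ 0.011).

III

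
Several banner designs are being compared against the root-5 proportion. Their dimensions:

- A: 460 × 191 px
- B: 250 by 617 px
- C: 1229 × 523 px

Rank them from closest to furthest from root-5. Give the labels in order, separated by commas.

C, A, B

Ratios: A = 460 / 191 ≈ 2.408; B = 617 / 250 ≈ 2.468; C = 1229 / 523 ≈ 2.350.
|Δ from 2.236|: A 0.172; B 0.232; C 0.114.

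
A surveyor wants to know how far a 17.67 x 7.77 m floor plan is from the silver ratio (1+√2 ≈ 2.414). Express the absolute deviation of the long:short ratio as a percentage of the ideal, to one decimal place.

5.8%

Ratio = 17.67 / 7.77 ≈ 2.2741.
Ideal silver ratio ≈ 2.4142. |2.2741 − 2.4142| / 2.4142 ≈ 5.80% → 5.8%.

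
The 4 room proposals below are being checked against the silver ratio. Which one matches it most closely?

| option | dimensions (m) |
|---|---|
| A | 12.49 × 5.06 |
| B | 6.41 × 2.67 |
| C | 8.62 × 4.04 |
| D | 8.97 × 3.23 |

B

Ratios (long/short): A ≈ 2.468; B ≈ 2.401; C ≈ 2.134; D ≈ 2.777.
silver ratio ≈ 2.414; option B is nearest (Δ 0.013).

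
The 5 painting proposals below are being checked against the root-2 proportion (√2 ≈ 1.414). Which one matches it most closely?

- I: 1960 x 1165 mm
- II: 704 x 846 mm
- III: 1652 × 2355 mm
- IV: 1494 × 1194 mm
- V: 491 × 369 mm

Target root-2 ≈ 1.414.
I: 1.682 (Δ0.268)  II: 1.202 (Δ0.212)  III: 1.426 (Δ0.012)  IV: 1.251 (Δ0.163)  V: 1.331 (Δ0.083)

III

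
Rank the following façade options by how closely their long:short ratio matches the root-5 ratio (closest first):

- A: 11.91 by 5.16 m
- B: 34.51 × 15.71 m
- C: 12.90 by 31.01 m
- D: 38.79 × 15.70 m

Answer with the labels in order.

A: 11.91/5.16 ≈ 2.308 → |2.308 − 2.236| = 0.072
B: 34.51/15.71 ≈ 2.197 → |2.197 − 2.236| = 0.039
C: 31.01/12.90 ≈ 2.404 → |2.404 − 2.236| = 0.168
D: 38.79/15.70 ≈ 2.471 → |2.471 − 2.236| = 0.235

B, A, C, D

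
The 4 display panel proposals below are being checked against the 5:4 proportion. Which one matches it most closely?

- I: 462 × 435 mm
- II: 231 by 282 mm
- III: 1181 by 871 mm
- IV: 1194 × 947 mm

IV

Target 5:4 ≈ 1.250.
I: 1.062 (Δ0.188)  II: 1.221 (Δ0.029)  III: 1.356 (Δ0.106)  IV: 1.261 (Δ0.011)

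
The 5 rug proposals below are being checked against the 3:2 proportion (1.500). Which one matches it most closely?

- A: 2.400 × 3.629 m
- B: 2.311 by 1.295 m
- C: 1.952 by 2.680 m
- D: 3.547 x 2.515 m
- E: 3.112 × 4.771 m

A

Target 3:2 ≈ 1.500.
A: 1.512 (Δ0.012)  B: 1.785 (Δ0.285)  C: 1.373 (Δ0.127)  D: 1.410 (Δ0.090)  E: 1.533 (Δ0.033)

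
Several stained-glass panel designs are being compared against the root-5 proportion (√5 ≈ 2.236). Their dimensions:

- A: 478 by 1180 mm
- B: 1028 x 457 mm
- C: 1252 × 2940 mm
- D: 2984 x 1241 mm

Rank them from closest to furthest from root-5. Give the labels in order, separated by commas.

A: 1180/478 ≈ 2.469 → |2.469 − 2.236| = 0.233
B: 1028/457 ≈ 2.249 → |2.249 − 2.236| = 0.013
C: 2940/1252 ≈ 2.348 → |2.348 − 2.236| = 0.112
D: 2984/1241 ≈ 2.405 → |2.405 − 2.236| = 0.169

B, C, D, A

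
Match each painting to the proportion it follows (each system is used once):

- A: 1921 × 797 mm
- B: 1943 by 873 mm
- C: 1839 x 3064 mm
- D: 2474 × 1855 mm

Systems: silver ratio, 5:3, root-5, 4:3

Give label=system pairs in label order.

A=silver ratio, B=root-5, C=5:3, D=4:3

A = 1921/797 ≈ 2.410 → silver ratio (2.414)
B = 1943/873 ≈ 2.226 → root-5 (2.236)
C = 3064/1839 ≈ 1.666 → 5:3 (1.667)
D = 2474/1855 ≈ 1.334 → 4:3 (1.333)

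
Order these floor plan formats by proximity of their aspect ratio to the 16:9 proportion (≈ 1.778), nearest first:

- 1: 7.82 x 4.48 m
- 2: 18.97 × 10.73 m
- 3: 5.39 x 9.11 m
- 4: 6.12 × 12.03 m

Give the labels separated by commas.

2, 1, 3, 4

1: 7.82/4.48 ≈ 1.746 → |1.746 − 1.778| = 0.032
2: 18.97/10.73 ≈ 1.768 → |1.768 − 1.778| = 0.010
3: 9.11/5.39 ≈ 1.690 → |1.690 − 1.778| = 0.088
4: 12.03/6.12 ≈ 1.966 → |1.966 − 1.778| = 0.188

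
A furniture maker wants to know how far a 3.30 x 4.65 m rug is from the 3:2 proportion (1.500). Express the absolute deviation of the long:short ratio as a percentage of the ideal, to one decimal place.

Ratio = 4.65 / 3.30 ≈ 1.4091.
Ideal 3:2 = 1.5000. |1.4091 − 1.5000| / 1.5000 ≈ 6.06% → 6.1%.

6.1%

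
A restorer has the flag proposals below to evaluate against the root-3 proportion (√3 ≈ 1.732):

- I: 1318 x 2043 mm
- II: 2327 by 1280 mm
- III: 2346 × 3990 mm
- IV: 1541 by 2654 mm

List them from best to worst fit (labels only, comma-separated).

I: 2043/1318 ≈ 1.550 → |1.550 − 1.732| = 0.182
II: 2327/1280 ≈ 1.818 → |1.818 − 1.732| = 0.086
III: 3990/2346 ≈ 1.701 → |1.701 − 1.732| = 0.031
IV: 2654/1541 ≈ 1.722 → |1.722 − 1.732| = 0.010

IV, III, II, I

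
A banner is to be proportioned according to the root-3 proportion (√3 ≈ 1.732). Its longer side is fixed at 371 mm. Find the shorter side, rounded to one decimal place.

214.2 mm

root-3 ≈ 1.73205.
Shorter side = 371 ÷ 1.73205 ≈ 214.197 → 214.2 mm.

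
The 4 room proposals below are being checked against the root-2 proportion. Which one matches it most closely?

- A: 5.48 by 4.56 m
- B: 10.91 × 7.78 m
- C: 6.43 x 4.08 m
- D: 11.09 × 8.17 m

B

Target root-2 ≈ 1.414.
A: 1.202 (Δ0.212)  B: 1.402 (Δ0.012)  C: 1.576 (Δ0.162)  D: 1.357 (Δ0.057)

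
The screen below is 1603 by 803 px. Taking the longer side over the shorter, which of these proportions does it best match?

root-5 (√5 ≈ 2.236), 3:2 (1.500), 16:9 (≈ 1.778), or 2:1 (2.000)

Ratio = 1603 / 803 ≈ 1.996.
Distances: root-5 2.236 (Δ 0.240); 3:2 1.500 (Δ 0.496); 16:9 1.778 (Δ 0.218); 2:1 2.000 (Δ 0.004).

2:1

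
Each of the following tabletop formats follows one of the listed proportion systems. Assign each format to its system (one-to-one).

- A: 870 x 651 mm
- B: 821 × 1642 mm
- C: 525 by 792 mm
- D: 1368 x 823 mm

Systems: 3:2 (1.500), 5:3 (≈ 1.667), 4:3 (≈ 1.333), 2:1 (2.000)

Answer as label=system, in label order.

A = 870/651 ≈ 1.336 → 4:3 (1.333)
B = 1642/821 ≈ 2.000 → 2:1 (2.000)
C = 792/525 ≈ 1.509 → 3:2 (1.500)
D = 1368/823 ≈ 1.662 → 5:3 (1.667)

A=4:3, B=2:1, C=3:2, D=5:3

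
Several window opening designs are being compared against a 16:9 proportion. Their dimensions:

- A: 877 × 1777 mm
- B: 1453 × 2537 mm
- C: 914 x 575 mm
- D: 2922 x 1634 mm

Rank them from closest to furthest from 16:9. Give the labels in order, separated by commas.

A: 1777/877 ≈ 2.026 → |2.026 − 1.778| = 0.248
B: 2537/1453 ≈ 1.746 → |1.746 − 1.778| = 0.032
C: 914/575 ≈ 1.590 → |1.590 − 1.778| = 0.188
D: 2922/1634 ≈ 1.788 → |1.788 − 1.778| = 0.010

D, B, C, A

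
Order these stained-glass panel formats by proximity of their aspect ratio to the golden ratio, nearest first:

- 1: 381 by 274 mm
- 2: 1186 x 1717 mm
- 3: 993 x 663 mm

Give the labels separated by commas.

3, 2, 1

1: 381/274 ≈ 1.391 → |1.391 − 1.618| = 0.227
2: 1717/1186 ≈ 1.448 → |1.448 − 1.618| = 0.170
3: 993/663 ≈ 1.498 → |1.498 − 1.618| = 0.120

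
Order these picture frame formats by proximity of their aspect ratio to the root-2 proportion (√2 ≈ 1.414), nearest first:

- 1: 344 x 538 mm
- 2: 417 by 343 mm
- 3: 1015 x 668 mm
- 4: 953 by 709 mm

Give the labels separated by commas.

4, 3, 1, 2

1: 538/344 ≈ 1.564 → |1.564 − 1.414| = 0.150
2: 417/343 ≈ 1.216 → |1.216 − 1.414| = 0.198
3: 1015/668 ≈ 1.519 → |1.519 − 1.414| = 0.105
4: 953/709 ≈ 1.344 → |1.344 − 1.414| = 0.070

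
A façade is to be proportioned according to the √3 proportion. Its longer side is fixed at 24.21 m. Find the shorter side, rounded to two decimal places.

root-3 ≈ 1.73205.
Shorter side = 24.21 ÷ 1.73205 ≈ 13.9777 → 13.98 m.

13.98 m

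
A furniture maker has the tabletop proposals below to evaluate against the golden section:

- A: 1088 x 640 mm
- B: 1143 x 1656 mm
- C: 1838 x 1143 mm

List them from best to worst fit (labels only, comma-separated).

A: 1088/640 ≈ 1.700 → |1.700 − 1.618| = 0.082
B: 1656/1143 ≈ 1.449 → |1.449 − 1.618| = 0.169
C: 1838/1143 ≈ 1.608 → |1.608 − 1.618| = 0.010

C, A, B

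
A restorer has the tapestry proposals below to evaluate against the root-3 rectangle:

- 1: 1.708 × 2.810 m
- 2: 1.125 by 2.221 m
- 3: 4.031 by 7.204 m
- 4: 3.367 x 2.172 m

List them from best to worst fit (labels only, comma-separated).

1: 2.810/1.708 ≈ 1.645 → |1.645 − 1.732| = 0.087
2: 2.221/1.125 ≈ 1.974 → |1.974 − 1.732| = 0.242
3: 7.204/4.031 ≈ 1.787 → |1.787 − 1.732| = 0.055
4: 3.367/2.172 ≈ 1.550 → |1.550 − 1.732| = 0.182

3, 1, 4, 2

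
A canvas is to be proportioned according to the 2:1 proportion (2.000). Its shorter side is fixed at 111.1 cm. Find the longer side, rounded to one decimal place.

222.2 cm

2:1 = 2.00000.
Longer side = 111.1 × 2.00000 ≈ 222.200 → 222.2 cm.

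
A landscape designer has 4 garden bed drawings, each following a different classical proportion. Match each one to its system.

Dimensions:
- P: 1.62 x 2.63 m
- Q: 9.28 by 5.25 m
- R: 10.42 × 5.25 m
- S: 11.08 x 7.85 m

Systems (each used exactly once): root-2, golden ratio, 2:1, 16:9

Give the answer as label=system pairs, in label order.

P=golden ratio, Q=16:9, R=2:1, S=root-2

Ratios: P ≈ 1.623; Q ≈ 1.768; R ≈ 1.985; S ≈ 1.411.
Targets: root-2 ≈ 1.414; golden ratio ≈ 1.618; 2:1 ≈ 2.000; 16:9 ≈ 1.778.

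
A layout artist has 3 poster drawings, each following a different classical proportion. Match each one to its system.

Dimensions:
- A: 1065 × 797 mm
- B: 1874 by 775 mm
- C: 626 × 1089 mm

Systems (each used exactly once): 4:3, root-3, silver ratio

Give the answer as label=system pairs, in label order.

A = 1065/797 ≈ 1.336 → 4:3 (1.333)
B = 1874/775 ≈ 2.418 → silver ratio (2.414)
C = 1089/626 ≈ 1.740 → root-3 (1.732)

A=4:3, B=silver ratio, C=root-3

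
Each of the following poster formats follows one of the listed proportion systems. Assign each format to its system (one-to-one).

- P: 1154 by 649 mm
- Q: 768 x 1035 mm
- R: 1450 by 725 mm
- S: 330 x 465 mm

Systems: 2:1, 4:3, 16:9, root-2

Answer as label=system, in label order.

Ratios: P ≈ 1.778; Q ≈ 1.348; R ≈ 2.000; S ≈ 1.409.
Targets: 2:1 ≈ 2.000; 4:3 ≈ 1.333; 16:9 ≈ 1.778; root-2 ≈ 1.414.

P=16:9, Q=4:3, R=2:1, S=root-2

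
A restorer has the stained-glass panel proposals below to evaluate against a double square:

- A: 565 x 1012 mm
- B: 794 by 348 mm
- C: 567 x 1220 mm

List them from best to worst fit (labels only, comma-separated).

C, A, B

Ratios: A = 1012 / 565 ≈ 1.791; B = 794 / 348 ≈ 2.282; C = 1220 / 567 ≈ 2.152.
|Δ from 2.000|: A 0.209; B 0.282; C 0.152.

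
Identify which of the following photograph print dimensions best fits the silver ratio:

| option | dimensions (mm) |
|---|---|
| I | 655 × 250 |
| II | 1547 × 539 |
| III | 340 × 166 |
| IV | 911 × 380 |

IV

Target silver ratio ≈ 2.414.
I: 2.620 (Δ0.206)  II: 2.870 (Δ0.456)  III: 2.048 (Δ0.366)  IV: 2.397 (Δ0.017)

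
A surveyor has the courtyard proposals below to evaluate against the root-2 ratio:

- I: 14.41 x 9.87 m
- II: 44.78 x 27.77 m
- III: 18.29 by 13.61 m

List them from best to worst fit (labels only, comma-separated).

I, III, II

Ratios: I = 14.41 / 9.87 ≈ 1.460; II = 44.78 / 27.77 ≈ 1.613; III = 18.29 / 13.61 ≈ 1.344.
|Δ from 1.414|: I 0.046; II 0.199; III 0.070.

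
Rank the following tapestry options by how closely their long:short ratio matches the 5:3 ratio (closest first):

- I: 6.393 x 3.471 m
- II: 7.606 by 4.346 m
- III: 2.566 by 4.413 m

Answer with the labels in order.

I: 6.393/3.471 ≈ 1.842 → |1.842 − 1.667| = 0.175
II: 7.606/4.346 ≈ 1.750 → |1.750 − 1.667| = 0.083
III: 4.413/2.566 ≈ 1.720 → |1.720 − 1.667| = 0.053

III, II, I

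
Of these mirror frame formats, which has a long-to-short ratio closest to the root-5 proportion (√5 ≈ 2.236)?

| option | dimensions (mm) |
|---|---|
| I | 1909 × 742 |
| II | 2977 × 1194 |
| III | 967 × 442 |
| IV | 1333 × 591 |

IV

Ratios (long/short): I ≈ 2.573; II ≈ 2.493; III ≈ 2.188; IV ≈ 2.255.
root-5 ≈ 2.236; option IV is nearest (Δ 0.019).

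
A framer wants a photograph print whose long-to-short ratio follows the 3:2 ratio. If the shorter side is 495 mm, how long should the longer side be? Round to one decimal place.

742.5 mm

3:2 = 1.50000.
Longer side = 495 × 1.50000 ≈ 742.500 → 742.5 mm.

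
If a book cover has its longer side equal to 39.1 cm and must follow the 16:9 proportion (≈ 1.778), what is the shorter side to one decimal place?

16:9 ≈ 1.77778.
Shorter side = 39.1 ÷ 1.77778 ≈ 21.994 → 22.0 cm.

22.0 cm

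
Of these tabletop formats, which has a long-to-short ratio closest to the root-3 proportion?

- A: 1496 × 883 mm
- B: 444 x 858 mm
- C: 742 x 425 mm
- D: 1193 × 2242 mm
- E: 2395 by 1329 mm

Target root-3 ≈ 1.732.
A: 1.694 (Δ0.038)  B: 1.932 (Δ0.200)  C: 1.746 (Δ0.014)  D: 1.879 (Δ0.147)  E: 1.802 (Δ0.070)

C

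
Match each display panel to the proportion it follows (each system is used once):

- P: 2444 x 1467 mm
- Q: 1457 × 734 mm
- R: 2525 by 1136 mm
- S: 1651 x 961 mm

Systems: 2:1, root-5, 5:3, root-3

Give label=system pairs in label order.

P=5:3, Q=2:1, R=root-5, S=root-3

Ratios: P ≈ 1.666; Q ≈ 1.985; R ≈ 2.223; S ≈ 1.718.
Targets: 2:1 ≈ 2.000; root-5 ≈ 2.236; 5:3 ≈ 1.667; root-3 ≈ 1.732.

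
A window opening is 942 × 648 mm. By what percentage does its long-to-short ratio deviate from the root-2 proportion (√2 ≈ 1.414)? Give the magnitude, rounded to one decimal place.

Ratio = 942 / 648 ≈ 1.4537.
Ideal root-2 ≈ 1.4142. |1.4537 − 1.4142| / 1.4142 ≈ 2.79% → 2.8%.

2.8%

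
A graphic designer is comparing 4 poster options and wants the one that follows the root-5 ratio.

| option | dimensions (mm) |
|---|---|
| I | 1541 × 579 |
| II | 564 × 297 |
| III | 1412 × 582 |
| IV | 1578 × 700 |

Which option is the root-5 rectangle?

Target root-5 ≈ 2.236.
I: 2.661 (Δ0.425)  II: 1.899 (Δ0.337)  III: 2.426 (Δ0.190)  IV: 2.254 (Δ0.018)

IV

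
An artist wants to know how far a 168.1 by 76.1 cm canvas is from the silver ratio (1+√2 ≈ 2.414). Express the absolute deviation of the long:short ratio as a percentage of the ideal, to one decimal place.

Ratio = 168.1 / 76.1 ≈ 2.2089.
Ideal silver ratio ≈ 2.4142. |2.2089 − 2.4142| / 2.4142 ≈ 8.50% → 8.5%.

8.5%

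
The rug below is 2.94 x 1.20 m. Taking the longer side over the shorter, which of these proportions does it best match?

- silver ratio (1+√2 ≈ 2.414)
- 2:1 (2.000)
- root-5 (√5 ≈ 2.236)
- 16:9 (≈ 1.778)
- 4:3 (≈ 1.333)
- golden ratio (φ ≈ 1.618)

silver ratio

2.94/1.20 ≈ 2.450. Nearest candidates are silver ratio (2.414, off by 0.036) and root-5 (2.236, off by 0.214).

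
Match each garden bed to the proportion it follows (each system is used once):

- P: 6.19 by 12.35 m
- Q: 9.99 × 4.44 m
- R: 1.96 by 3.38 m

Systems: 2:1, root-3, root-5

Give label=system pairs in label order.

P=2:1, Q=root-5, R=root-3

Ratios: P ≈ 1.995; Q ≈ 2.250; R ≈ 1.724.
Targets: 2:1 ≈ 2.000; root-3 ≈ 1.732; root-5 ≈ 2.236.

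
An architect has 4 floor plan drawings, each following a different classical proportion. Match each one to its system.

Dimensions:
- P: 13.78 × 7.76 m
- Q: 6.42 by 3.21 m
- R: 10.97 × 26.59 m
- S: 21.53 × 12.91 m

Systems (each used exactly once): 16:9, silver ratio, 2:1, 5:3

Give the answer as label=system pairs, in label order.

P=16:9, Q=2:1, R=silver ratio, S=5:3

P = 13.78/7.76 ≈ 1.776 → 16:9 (1.778)
Q = 6.42/3.21 ≈ 2.000 → 2:1 (2.000)
R = 26.59/10.97 ≈ 2.424 → silver ratio (2.414)
S = 21.53/12.91 ≈ 1.668 → 5:3 (1.667)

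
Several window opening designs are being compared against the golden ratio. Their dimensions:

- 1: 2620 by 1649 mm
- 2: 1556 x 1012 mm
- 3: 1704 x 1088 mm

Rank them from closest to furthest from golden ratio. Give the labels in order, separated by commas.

Ratios: 1 = 2620 / 1649 ≈ 1.589; 2 = 1556 / 1012 ≈ 1.538; 3 = 1704 / 1088 ≈ 1.566.
|Δ from 1.618|: 1 0.029; 2 0.080; 3 0.052.

1, 3, 2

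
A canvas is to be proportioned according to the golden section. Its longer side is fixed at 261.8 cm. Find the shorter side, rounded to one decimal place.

161.8 cm

golden ratio ≈ 1.61803.
Shorter side = 261.8 ÷ 1.61803 ≈ 161.802 → 161.8 cm.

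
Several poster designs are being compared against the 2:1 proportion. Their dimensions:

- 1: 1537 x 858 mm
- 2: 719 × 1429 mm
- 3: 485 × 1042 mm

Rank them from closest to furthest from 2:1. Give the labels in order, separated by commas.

Ratios: 1 = 1537 / 858 ≈ 1.791; 2 = 1429 / 719 ≈ 1.987; 3 = 1042 / 485 ≈ 2.148.
|Δ from 2.000|: 1 0.209; 2 0.013; 3 0.148.

2, 3, 1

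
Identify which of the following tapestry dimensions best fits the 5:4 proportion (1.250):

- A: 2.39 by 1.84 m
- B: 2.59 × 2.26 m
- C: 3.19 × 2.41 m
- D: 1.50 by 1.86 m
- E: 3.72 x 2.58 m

D

Target 5:4 ≈ 1.250.
A: 1.299 (Δ0.049)  B: 1.146 (Δ0.104)  C: 1.324 (Δ0.074)  D: 1.240 (Δ0.010)  E: 1.442 (Δ0.192)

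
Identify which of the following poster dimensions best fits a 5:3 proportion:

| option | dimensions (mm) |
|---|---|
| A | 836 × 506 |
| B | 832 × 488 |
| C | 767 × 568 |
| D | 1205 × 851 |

A

Target 5:3 ≈ 1.667.
A: 1.652 (Δ0.015)  B: 1.705 (Δ0.038)  C: 1.350 (Δ0.317)  D: 1.416 (Δ0.251)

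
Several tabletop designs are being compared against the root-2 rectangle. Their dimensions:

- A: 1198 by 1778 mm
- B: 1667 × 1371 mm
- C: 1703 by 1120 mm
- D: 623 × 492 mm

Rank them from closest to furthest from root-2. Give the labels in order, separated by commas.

Ratios: A = 1778 / 1198 ≈ 1.484; B = 1667 / 1371 ≈ 1.216; C = 1703 / 1120 ≈ 1.521; D = 623 / 492 ≈ 1.266.
|Δ from 1.414|: A 0.070; B 0.198; C 0.107; D 0.148.

A, C, D, B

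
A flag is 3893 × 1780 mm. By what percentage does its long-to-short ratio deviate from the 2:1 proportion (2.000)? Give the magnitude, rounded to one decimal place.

9.4%

Ratio = 3893 / 1780 ≈ 2.1871.
Ideal 2:1 = 2.0000. |2.1871 − 2.0000| / 2.0000 ≈ 9.36% → 9.4%.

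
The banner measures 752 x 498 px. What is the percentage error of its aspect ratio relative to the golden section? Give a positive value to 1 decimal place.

Ratio = 752 / 498 ≈ 1.5100.
Ideal golden ratio ≈ 1.6180. |1.5100 − 1.6180| / 1.6180 ≈ 6.67% → 6.7%.

6.7%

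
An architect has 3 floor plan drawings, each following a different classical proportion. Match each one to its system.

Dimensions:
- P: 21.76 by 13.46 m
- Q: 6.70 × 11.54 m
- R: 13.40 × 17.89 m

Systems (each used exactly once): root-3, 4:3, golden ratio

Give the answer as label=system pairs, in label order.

P=golden ratio, Q=root-3, R=4:3

Ratios: P ≈ 1.617; Q ≈ 1.722; R ≈ 1.335.
Targets: root-3 ≈ 1.732; 4:3 ≈ 1.333; golden ratio ≈ 1.618.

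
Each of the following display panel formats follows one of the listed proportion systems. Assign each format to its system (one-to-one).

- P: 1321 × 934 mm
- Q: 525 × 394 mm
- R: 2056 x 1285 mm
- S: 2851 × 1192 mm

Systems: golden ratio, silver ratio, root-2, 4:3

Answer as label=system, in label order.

Ratios: P ≈ 1.414; Q ≈ 1.332; R ≈ 1.600; S ≈ 2.392.
Targets: golden ratio ≈ 1.618; silver ratio ≈ 2.414; root-2 ≈ 1.414; 4:3 ≈ 1.333.

P=root-2, Q=4:3, R=golden ratio, S=silver ratio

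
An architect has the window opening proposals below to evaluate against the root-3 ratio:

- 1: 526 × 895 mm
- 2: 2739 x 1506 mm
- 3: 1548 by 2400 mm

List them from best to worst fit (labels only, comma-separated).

Ratios: 1 = 895 / 526 ≈ 1.702; 2 = 2739 / 1506 ≈ 1.819; 3 = 2400 / 1548 ≈ 1.550.
|Δ from 1.732|: 1 0.030; 2 0.087; 3 0.182.

1, 2, 3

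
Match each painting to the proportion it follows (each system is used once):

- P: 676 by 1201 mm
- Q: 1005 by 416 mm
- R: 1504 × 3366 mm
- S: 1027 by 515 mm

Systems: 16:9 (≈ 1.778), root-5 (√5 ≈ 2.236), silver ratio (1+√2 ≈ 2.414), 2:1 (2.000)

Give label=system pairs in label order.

P = 1201/676 ≈ 1.777 → 16:9 (1.778)
Q = 1005/416 ≈ 2.416 → silver ratio (2.414)
R = 3366/1504 ≈ 2.238 → root-5 (2.236)
S = 1027/515 ≈ 1.994 → 2:1 (2.000)

P=16:9, Q=silver ratio, R=root-5, S=2:1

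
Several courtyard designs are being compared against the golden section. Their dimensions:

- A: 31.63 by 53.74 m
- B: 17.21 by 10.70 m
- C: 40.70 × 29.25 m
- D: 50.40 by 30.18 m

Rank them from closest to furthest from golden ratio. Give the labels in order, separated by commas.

B, D, A, C

Ratios: A = 53.74 / 31.63 ≈ 1.699; B = 17.21 / 10.70 ≈ 1.608; C = 40.70 / 29.25 ≈ 1.391; D = 50.40 / 30.18 ≈ 1.670.
|Δ from 1.618|: A 0.081; B 0.010; C 0.227; D 0.052.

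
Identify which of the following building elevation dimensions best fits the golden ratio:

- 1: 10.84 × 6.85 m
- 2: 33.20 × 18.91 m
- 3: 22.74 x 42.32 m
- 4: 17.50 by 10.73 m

Ratios (long/short): 1 ≈ 1.582; 2 ≈ 1.756; 3 ≈ 1.861; 4 ≈ 1.631.
golden ratio ≈ 1.618; option 4 is nearest (Δ 0.013).

4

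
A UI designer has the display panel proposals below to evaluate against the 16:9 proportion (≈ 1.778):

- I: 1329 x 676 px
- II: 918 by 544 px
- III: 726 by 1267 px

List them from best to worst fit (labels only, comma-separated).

I: 1329/676 ≈ 1.966 → |1.966 − 1.778| = 0.188
II: 918/544 ≈ 1.688 → |1.688 − 1.778| = 0.090
III: 1267/726 ≈ 1.745 → |1.745 − 1.778| = 0.033

III, II, I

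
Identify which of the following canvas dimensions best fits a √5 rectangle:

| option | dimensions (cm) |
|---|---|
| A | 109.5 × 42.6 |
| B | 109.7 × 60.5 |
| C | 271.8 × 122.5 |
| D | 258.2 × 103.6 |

Target root-5 ≈ 2.236.
A: 2.570 (Δ0.334)  B: 1.813 (Δ0.423)  C: 2.219 (Δ0.017)  D: 2.492 (Δ0.256)

C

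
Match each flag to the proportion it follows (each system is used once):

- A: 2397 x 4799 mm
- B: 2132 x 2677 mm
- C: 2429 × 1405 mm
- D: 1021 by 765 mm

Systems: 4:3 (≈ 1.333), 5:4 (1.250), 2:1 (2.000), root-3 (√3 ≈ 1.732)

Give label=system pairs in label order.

A = 4799/2397 ≈ 2.002 → 2:1 (2.000)
B = 2677/2132 ≈ 1.256 → 5:4 (1.250)
C = 2429/1405 ≈ 1.729 → root-3 (1.732)
D = 1021/765 ≈ 1.335 → 4:3 (1.333)

A=2:1, B=5:4, C=root-3, D=4:3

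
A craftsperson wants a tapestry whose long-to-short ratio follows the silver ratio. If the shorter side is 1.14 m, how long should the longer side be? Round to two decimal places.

silver ratio ≈ 2.41421.
Longer side = 1.14 × 2.41421 ≈ 2.7522 → 2.75 m.

2.75 m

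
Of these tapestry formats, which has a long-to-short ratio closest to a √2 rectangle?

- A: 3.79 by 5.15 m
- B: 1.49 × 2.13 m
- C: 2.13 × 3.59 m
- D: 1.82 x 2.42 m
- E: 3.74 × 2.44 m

B

Target root-2 ≈ 1.414.
A: 1.359 (Δ0.055)  B: 1.430 (Δ0.016)  C: 1.685 (Δ0.271)  D: 1.330 (Δ0.084)  E: 1.533 (Δ0.119)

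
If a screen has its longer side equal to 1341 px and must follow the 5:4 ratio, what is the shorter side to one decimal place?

1072.8 px

5:4 = 1.25000.
Shorter side = 1341 ÷ 1.25000 ≈ 1072.800 → 1072.8 px.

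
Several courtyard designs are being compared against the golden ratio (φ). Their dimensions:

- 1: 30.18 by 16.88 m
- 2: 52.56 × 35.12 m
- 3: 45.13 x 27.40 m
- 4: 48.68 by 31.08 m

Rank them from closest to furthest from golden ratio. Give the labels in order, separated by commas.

3, 4, 2, 1

1: 30.18/16.88 ≈ 1.788 → |1.788 − 1.618| = 0.170
2: 52.56/35.12 ≈ 1.497 → |1.497 − 1.618| = 0.121
3: 45.13/27.40 ≈ 1.647 → |1.647 − 1.618| = 0.029
4: 48.68/31.08 ≈ 1.566 → |1.566 − 1.618| = 0.052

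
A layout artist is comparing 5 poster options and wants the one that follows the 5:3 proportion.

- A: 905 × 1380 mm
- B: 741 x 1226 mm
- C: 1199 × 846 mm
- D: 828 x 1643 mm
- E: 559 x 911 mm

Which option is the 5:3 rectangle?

B

Target 5:3 ≈ 1.667.
A: 1.525 (Δ0.142)  B: 1.655 (Δ0.012)  C: 1.417 (Δ0.250)  D: 1.984 (Δ0.317)  E: 1.630 (Δ0.037)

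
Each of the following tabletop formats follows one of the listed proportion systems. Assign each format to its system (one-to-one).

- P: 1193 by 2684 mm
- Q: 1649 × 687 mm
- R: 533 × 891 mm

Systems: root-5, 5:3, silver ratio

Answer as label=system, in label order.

P = 2684/1193 ≈ 2.250 → root-5 (2.236)
Q = 1649/687 ≈ 2.400 → silver ratio (2.414)
R = 891/533 ≈ 1.672 → 5:3 (1.667)

P=root-5, Q=silver ratio, R=5:3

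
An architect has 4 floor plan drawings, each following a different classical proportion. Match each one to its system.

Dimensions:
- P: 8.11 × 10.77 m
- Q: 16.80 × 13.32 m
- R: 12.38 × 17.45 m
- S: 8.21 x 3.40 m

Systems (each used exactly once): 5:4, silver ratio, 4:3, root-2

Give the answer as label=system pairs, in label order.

P=4:3, Q=5:4, R=root-2, S=silver ratio

Ratios: P ≈ 1.328; Q ≈ 1.261; R ≈ 1.410; S ≈ 2.415.
Targets: 5:4 ≈ 1.250; silver ratio ≈ 2.414; 4:3 ≈ 1.333; root-2 ≈ 1.414.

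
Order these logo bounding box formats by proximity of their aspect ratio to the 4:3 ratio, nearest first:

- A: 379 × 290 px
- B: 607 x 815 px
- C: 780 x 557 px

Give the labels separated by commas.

Ratios: A = 379 / 290 ≈ 1.307; B = 815 / 607 ≈ 1.343; C = 780 / 557 ≈ 1.400.
|Δ from 1.333|: A 0.026; B 0.010; C 0.067.

B, A, C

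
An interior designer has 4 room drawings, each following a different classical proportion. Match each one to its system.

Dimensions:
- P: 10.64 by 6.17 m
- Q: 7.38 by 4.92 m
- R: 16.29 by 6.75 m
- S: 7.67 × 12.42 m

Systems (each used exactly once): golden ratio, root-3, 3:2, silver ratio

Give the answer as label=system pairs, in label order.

P = 10.64/6.17 ≈ 1.724 → root-3 (1.732)
Q = 7.38/4.92 ≈ 1.500 → 3:2 (1.500)
R = 16.29/6.75 ≈ 2.413 → silver ratio (2.414)
S = 12.42/7.67 ≈ 1.619 → golden ratio (1.618)

P=root-3, Q=3:2, R=silver ratio, S=golden ratio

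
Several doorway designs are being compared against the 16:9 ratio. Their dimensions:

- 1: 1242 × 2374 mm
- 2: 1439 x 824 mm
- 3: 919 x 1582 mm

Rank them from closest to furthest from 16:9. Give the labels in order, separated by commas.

Ratios: 1 = 2374 / 1242 ≈ 1.911; 2 = 1439 / 824 ≈ 1.746; 3 = 1582 / 919 ≈ 1.721.
|Δ from 1.778|: 1 0.133; 2 0.032; 3 0.057.

2, 3, 1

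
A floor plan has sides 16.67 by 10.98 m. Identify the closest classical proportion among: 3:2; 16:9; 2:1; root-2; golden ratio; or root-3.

16.67/10.98 ≈ 1.518. Nearest candidates are 3:2 (1.500, off by 0.018) and golden ratio (1.618, off by 0.100).

3:2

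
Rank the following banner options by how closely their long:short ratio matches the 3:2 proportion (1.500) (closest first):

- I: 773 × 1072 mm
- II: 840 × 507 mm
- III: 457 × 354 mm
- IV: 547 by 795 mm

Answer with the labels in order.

IV, I, II, III

Ratios: I = 1072 / 773 ≈ 1.387; II = 840 / 507 ≈ 1.657; III = 457 / 354 ≈ 1.291; IV = 795 / 547 ≈ 1.453.
|Δ from 1.500|: I 0.113; II 0.157; III 0.209; IV 0.047.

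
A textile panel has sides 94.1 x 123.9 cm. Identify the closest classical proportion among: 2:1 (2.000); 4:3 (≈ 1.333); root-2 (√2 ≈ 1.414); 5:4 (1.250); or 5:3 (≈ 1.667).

4:3

Ratio = 123.9 / 94.1 ≈ 1.317.
Distances: 2:1 2.000 (Δ 0.683); 4:3 1.333 (Δ 0.016); root-2 1.414 (Δ 0.097); 5:4 1.250 (Δ 0.067); 5:3 1.667 (Δ 0.350).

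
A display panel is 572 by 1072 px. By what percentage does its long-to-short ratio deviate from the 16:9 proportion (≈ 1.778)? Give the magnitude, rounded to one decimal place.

5.4%

Ratio = 1072 / 572 ≈ 1.8741.
Ideal 16:9 ≈ 1.7778. |1.8741 − 1.7778| / 1.7778 ≈ 5.42% → 5.4%.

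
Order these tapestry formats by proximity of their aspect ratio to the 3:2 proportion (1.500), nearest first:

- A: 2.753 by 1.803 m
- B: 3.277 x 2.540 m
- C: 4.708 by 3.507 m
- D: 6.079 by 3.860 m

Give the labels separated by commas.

Ratios: A = 2.753 / 1.803 ≈ 1.527; B = 3.277 / 2.540 ≈ 1.290; C = 4.708 / 3.507 ≈ 1.342; D = 6.079 / 3.860 ≈ 1.575.
|Δ from 1.500|: A 0.027; B 0.210; C 0.158; D 0.075.

A, D, C, B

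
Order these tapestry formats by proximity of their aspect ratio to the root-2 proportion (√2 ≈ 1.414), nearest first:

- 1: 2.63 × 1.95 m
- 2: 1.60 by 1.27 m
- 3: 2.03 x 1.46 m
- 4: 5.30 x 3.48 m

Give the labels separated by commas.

3, 1, 4, 2

1: 2.63/1.95 ≈ 1.349 → |1.349 − 1.414| = 0.065
2: 1.60/1.27 ≈ 1.260 → |1.260 − 1.414| = 0.154
3: 2.03/1.46 ≈ 1.390 → |1.390 − 1.414| = 0.024
4: 5.30/3.48 ≈ 1.523 → |1.523 − 1.414| = 0.109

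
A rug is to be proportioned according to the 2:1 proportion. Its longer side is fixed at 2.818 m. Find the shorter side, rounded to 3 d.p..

1.409 m

2:1 = 2.00000.
Shorter side = 2.818 ÷ 2.00000 ≈ 1.40900 → 1.409 m.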